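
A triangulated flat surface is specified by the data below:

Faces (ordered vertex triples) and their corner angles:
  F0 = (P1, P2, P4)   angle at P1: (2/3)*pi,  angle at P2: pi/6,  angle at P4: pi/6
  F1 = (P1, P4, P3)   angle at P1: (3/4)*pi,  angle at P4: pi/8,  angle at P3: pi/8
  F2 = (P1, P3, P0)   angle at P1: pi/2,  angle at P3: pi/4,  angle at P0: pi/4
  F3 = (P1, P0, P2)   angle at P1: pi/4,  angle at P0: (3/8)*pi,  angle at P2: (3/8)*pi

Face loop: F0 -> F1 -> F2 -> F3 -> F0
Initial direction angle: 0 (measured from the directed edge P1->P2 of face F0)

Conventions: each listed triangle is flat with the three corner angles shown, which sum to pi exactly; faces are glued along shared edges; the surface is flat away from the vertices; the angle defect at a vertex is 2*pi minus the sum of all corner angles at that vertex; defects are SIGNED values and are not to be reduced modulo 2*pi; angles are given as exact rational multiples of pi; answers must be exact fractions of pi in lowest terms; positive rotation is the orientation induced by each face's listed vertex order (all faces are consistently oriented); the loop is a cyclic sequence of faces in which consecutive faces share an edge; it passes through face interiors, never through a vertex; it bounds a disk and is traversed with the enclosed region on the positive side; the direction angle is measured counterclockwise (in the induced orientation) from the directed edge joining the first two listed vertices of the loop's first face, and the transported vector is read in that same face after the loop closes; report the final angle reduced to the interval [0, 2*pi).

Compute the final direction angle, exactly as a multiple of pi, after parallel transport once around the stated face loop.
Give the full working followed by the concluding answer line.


enclosed vertex P1: corner angles sum to (13/6)*pi, defect = 2*pi - (13/6)*pi = -pi/6
final direction = starting direction + enclosed defect total, reduced mod 2*pi (induced orientation)
final angle = 0 - pi/6 = (11/6)*pi (mod 2*pi)

Answer: final direction angle = (11/6)*pi


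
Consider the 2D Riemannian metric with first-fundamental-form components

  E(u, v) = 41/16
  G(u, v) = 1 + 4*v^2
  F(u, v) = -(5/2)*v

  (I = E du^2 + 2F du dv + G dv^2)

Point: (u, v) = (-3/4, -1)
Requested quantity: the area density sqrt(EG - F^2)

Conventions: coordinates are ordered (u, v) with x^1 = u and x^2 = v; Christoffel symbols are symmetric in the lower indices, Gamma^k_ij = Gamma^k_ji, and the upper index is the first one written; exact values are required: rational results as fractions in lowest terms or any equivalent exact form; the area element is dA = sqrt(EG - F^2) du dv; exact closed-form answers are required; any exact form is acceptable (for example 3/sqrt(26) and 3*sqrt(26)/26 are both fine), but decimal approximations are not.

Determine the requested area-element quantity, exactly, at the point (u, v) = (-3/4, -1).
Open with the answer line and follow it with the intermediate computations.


Answer: sqrt(EG - F^2) = sqrt(105)/4

E = 41/16, F = 5/2, G = 5; EG - F^2 = 105/16


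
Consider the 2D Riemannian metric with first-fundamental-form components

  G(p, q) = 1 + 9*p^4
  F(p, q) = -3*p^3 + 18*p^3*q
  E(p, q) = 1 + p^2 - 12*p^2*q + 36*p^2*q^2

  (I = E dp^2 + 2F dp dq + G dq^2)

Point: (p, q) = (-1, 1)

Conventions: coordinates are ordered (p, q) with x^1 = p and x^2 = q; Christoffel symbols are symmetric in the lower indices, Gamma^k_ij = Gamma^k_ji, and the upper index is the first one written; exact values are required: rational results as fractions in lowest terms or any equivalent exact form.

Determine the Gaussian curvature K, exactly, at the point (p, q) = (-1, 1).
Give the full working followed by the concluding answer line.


E = 26, F = -15, G = 10, EG - F^2 = 35 at the point
E_p = -50, E_q = 60, F_p = 45, F_q = -18, G_p = -36, G_q = 0
E_qq = 72, F_pq = 54, G_pp = 108
Compute both Brioschi determinants and normalise by (EG - F^2)^2.
M1 = [[-E_qq/2 + F_pq - G_pp/2, E_p/2, F_p - E_q/2], [F_q - G_p/2, E, F], [G_q/2, F, G]] = [[-36, -25, 15], [0, 26, -15], [0, -15, 10]]; det M1 = -1260
M2 = [[0, E_q/2, G_p/2], [E_q/2, E, F], [G_p/2, F, G]] = [[0, 30, -18], [30, 26, -15], [-18, -15, 10]]; det M2 = -1224
det M1 - det M2 = -36; K = -36 / (35)^2 = -36/1225

Answer: K = -36/1225


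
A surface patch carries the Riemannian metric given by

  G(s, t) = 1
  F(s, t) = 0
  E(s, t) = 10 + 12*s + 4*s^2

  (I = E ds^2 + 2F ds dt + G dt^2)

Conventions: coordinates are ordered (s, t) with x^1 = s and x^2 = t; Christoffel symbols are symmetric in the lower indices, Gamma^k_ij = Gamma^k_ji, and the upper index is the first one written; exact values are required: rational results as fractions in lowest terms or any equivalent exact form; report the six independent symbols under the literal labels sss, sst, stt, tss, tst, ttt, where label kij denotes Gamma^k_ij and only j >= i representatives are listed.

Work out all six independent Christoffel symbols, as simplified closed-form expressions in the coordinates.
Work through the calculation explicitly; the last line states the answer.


E = 10 + 12*s + 4*s^2; F = 0; G = 1
Gamma^k_ij = (1/2) g^{kl} (d_i g_jl + d_j g_il - d_l g_ij), with g^inv = (1/(EG-F^2)) [[G, -F], [-F, E]]
first partials: E_s = 12 + 8*s, E_t = 0, F_s = 0, F_t = 0, G_s = 0, G_t = 0
D = EG - F^2 = 10 + 12*s + 4*s^2
expanded: Gamma^s_ss = (G E_s - 2F F_s + F E_t)/(2D), Gamma^s_st = (G E_t - F G_s)/(2D), Gamma^s_tt = (2G F_t - G G_s - F G_t)/(2D), Gamma^t_ss = (2E F_s - E E_t - F E_s)/(2D), Gamma^t_st = (E G_s - F E_t)/(2D), Gamma^t_tt = (E G_t - 2F F_t + F G_s)/(2D); substitute and cancel common factors

Answer: Gamma_sss = (2*s + 3)/(2*s^2 + 6*s + 5), Gamma_sst = 0, Gamma_stt = 0, Gamma_tss = 0, Gamma_tst = 0, Gamma_ttt = 0


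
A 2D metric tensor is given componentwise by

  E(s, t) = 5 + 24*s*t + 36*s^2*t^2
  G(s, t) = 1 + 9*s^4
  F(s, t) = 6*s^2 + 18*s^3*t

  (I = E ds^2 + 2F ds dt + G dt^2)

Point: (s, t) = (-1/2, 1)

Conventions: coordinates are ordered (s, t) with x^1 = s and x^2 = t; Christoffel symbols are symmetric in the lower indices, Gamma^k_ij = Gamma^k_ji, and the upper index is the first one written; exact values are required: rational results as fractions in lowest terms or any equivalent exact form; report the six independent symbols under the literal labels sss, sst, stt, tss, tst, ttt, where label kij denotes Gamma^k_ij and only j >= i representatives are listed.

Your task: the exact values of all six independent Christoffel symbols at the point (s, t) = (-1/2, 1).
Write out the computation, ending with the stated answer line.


E = 2, F = -3/4, G = 25/16 at the point
E_s = -12, E_t = 6, F_s = 15/2, F_t = -9/4, G_s = -9/2, G_t = 0
EG - F^2 = 41/16;  g^inv = (16/41) * [[25/16, 3/4], [3/4, 2]]
first-kind symbols [ij,l] = (1/2)(d_i g_jl + d_j g_il - d_l g_ij): [ss,s] = E_s/2 = -6, [ss,t] = F_s - E_t/2 = 9/2, [st,s] = E_t/2 = 3, [st,t] = G_s/2 = -9/4, [tt,s] = F_t - G_s/2 = 0, [tt,t] = G_t/2 = 0
Gamma^s_ij = (G*[ij,s] - F*[ij,t])/(EG - F^2), Gamma^t_ij = (E*[ij,t] - F*[ij,s])/(EG - F^2)

Answer: Gamma_sss = -96/41, Gamma_sst = 48/41, Gamma_stt = 0, Gamma_tss = 72/41, Gamma_tst = -36/41, Gamma_ttt = 0


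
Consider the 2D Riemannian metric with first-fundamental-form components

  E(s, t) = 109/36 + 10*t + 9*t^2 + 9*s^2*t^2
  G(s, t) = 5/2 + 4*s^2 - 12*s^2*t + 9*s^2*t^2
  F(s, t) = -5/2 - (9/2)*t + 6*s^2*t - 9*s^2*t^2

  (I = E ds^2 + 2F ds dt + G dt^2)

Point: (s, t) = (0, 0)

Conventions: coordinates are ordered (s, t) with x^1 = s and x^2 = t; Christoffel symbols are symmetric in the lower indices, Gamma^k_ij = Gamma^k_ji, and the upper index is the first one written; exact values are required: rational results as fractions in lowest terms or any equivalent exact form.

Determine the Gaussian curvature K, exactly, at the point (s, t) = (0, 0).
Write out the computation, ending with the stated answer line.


E = 109/36, F = -5/2, G = 5/2, EG - F^2 = 95/72 at the point
E_s = 0, E_t = 10, F_s = 0, F_t = -9/2, G_s = 0, G_t = 0
E_tt = 18, F_st = 0, G_ss = 8
By Brioschi, K is (det M1 - det M2) divided by (EG - F^2) squared.
M1 = [[-E_tt/2 + F_st - G_ss/2, E_s/2, F_s - E_t/2], [F_t - G_s/2, E, F], [G_t/2, F, G]] = [[-13, 0, -5], [-9/2, 109/36, -5/2], [0, -5/2, 5/2]]; det M1 = -5285/72
M2 = [[0, E_t/2, G_s/2], [E_t/2, E, F], [G_s/2, F, G]] = [[0, 5, 0], [5, 109/36, -5/2], [0, -5/2, 5/2]]; det M2 = -125/2
det M1 - det M2 = -785/72; K = -785/72 / (95/72)^2 = -11304/1805

Answer: K = -11304/1805


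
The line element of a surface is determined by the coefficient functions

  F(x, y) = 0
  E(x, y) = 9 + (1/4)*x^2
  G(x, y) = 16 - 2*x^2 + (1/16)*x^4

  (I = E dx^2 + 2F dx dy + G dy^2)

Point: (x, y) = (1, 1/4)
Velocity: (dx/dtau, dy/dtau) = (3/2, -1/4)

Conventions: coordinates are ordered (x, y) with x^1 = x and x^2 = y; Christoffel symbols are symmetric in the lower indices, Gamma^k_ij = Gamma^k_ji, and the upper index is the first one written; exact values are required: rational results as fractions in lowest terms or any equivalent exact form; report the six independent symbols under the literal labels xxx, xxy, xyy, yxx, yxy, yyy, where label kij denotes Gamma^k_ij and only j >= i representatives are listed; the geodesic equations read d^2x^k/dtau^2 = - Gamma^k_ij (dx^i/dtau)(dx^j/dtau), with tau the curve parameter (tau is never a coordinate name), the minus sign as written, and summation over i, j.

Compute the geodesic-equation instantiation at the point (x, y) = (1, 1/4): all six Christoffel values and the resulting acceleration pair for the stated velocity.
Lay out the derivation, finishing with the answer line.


E = 37/4, F = 0, G = 225/16 at the point
E_x = 1/2, E_y = 0, F_x = 0, F_y = 0, G_x = -15/4, G_y = 0
EG - F^2 = 8325/64;  g^inv = (64/8325) * [[225/16, 0], [0, 37/4]]
first-kind symbols [ij,l] = (1/2)(d_i g_jl + d_j g_il - d_l g_ij): [xx,x] = E_x/2 = 1/4, [xx,y] = F_x - E_y/2 = 0, [xy,x] = E_y/2 = 0, [xy,y] = G_x/2 = -15/8, [yy,x] = F_y - G_x/2 = 15/8, [yy,y] = G_y/2 = 0
Gamma^x_ij = (G*[ij,x] - F*[ij,y])/(EG - F^2), Gamma^y_ij = (E*[ij,y] - F*[ij,x])/(EG - F^2)
Gamma_xxx = 1/37, Gamma_xxy = 0, Gamma_xyy = 15/74, Gamma_yxx = 0, Gamma_yxy = -2/15, Gamma_yyy = 0
d^2x/dtau^2 = -(Gamma_xxx*(3/2)^2 + 2*Gamma_xxy*(3/2)*(-1/4) + Gamma_xyy*(-1/4)^2) = -87/1184
d^2y/dtau^2 = -(Gamma_yxx*(3/2)^2 + 2*Gamma_yxy*(3/2)*(-1/4) + Gamma_yyy*(-1/4)^2) = -1/10

Answer: Gamma_xxx = 1/37, Gamma_xxy = 0, Gamma_xyy = 15/74, Gamma_yxx = 0, Gamma_yxy = -2/15, Gamma_yyy = 0; accelerations (d^2x/dtau^2, d^2y/dtau^2) = (-87/1184, -1/10)


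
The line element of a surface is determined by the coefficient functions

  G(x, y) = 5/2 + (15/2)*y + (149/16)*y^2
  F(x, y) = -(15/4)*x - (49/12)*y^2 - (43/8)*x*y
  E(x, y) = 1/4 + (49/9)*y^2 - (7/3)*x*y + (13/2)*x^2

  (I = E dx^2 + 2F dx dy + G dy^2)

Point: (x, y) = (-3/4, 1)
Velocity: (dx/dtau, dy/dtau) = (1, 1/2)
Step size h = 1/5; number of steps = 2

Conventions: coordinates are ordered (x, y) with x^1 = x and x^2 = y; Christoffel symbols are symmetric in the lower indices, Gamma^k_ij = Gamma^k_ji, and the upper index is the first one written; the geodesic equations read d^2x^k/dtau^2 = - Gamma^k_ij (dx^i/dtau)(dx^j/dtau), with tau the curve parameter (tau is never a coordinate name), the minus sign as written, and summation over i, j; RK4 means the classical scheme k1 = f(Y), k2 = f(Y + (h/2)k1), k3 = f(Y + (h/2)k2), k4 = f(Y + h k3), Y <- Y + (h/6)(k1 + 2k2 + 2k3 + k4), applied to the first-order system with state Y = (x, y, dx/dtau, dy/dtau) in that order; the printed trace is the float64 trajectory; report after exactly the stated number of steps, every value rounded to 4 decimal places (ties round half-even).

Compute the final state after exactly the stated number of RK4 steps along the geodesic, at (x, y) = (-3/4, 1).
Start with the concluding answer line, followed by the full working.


Answer: x = -0.3586, y = 1.2423, dx/dtau = 0.9550, dy/dtau = 0.6899

f(Y) = (dx/dtau, dy/dtau, -Gamma^x_ij Y'^i Y'^j, -Gamma^y_ij Y'^i Y'^j) with the Gammas evaluated at the stage position; h = 0.200000; intermediate values shown to 6 dp
step 0: x = -0.7500, y = 1.0000, dx/dtau = 1.0000, dy/dtau = 0.5000
step 1:
  k1: at (x, y) = (-0.750000, 1.000000), (dx/dtau, dy/dtau) = (1.000000, 0.500000); Gamma_xxx = -0.358124, Gamma_xxy = 0.590264, Gamma_xyy = -0.560659, Gamma_yxx = -0.748524, Gamma_yxy = -0.084369, Gamma_yyy = 0.756513; k1 = (1.000000, 0.500000, -0.091975, 0.643765)
  k2: at (x, y) = (-0.650000, 1.050000), (dx/dtau, dy/dtau) = (0.990803, 0.564376); Gamma_xxx = -0.402887, Gamma_xxy = 0.618634, Gamma_xyy = -0.585911, Gamma_yxx = -0.737451, Gamma_yxy = -0.048073, Gamma_yyy = 0.700898; k2 = (0.990803, 0.564376, -0.109728, 0.554461)
  k3: at (x, y) = (-0.650920, 1.056438), (dx/dtau, dy/dtau) = (0.989027, 0.555446); Gamma_xxx = -0.402630, Gamma_xxy = 0.616293, Gamma_xyy = -0.583071, Gamma_yxx = -0.735153, Gamma_yxy = -0.046773, Gamma_yyy = 0.697004; k3 = (0.989027, 0.555446, -0.103391, 0.555458)
  k4: at (x, y) = (-0.552195, 1.111089), (dx/dtau, dy/dtau) = (0.979322, 0.611092); Gamma_xxx = -0.447469, Gamma_xxy = 0.644843, Gamma_xyy = -0.608152, Gamma_yxx = -0.728585, Gamma_yxy = -0.009459, Gamma_yyy = 0.640235; k4 = (0.979322, 0.611092, -0.115561, 0.471001)
  Y <- Y + (h/6)(k1 + 2k2 + 2k3 + k4): x = -0.5520, y = 1.1117, dx/dtau = 0.9789, dy/dtau = 0.6112
step 2:
  k1: at (x, y) = (-0.552034, 1.111691), (dx/dtau, dy/dtau) = (0.978874, 0.611153); Gamma_xxx = -0.447530, Gamma_xxy = 0.644728, Gamma_xyy = -0.607993, Gamma_yxx = -0.728419, Gamma_yxy = -0.009299, Gamma_yyy = 0.639855; k1 = (0.978874, 0.611153, -0.115496, 0.470102)
  k2: at (x, y) = (-0.454147, 1.172807), (dx/dtau, dy/dtau) = (0.967325, 0.658164); Gamma_xxx = -0.492375, Gamma_xxy = 0.672918, Gamma_xyy = -0.632271, Gamma_yxx = -0.725415, Gamma_yxy = 0.029329, Gamma_yyy = 0.581099; k2 = (0.967325, 0.658164, -0.122226, 0.389718)
  k3: at (x, y) = (-0.455301, 1.177508), (dx/dtau, dy/dtau) = (0.966652, 0.650125); Gamma_xxx = -0.491439, Gamma_xxy = 0.670744, Gamma_xyy = -0.629771, Gamma_yxx = -0.723840, Gamma_yxy = 0.029676, Gamma_yyy = 0.579130; k3 = (0.966652, 0.650125, -0.117662, 0.394291)
  k4: at (x, y) = (-0.358704, 1.241716), (dx/dtau, dy/dtau) = (0.955342, 0.690012); Gamma_xxx = -0.535510, Gamma_xxy = 0.698992, Gamma_xyy = -0.653980, Gamma_yxx = -0.724925, Gamma_yxy = 0.068285, Gamma_yyy = 0.521234; k4 = (0.955342, 0.690012, -0.121428, 0.323428)
  Y <- Y + (h/6)(k1 + 2k2 + 2k3 + k4): x = -0.3586, y = 1.2423, dx/dtau = 0.9550, dy/dtau = 0.6899


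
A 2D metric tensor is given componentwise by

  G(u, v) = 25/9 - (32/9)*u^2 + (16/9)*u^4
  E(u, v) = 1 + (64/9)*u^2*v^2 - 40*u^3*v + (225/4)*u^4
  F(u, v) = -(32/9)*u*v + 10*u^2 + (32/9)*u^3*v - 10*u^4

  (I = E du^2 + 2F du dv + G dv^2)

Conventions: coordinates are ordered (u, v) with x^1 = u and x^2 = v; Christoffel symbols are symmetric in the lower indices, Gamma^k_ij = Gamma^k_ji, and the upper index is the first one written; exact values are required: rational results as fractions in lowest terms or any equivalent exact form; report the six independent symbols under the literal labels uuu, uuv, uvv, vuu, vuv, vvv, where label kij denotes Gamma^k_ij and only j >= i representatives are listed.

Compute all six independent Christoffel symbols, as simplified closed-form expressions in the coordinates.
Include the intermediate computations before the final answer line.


E = 1 + (64/9)*u^2*v^2 - 40*u^3*v + (225/4)*u^4; F = -(32/9)*u*v + 10*u^2 + (32/9)*u^3*v - 10*u^4; G = 25/9 - (32/9)*u^2 + (16/9)*u^4
Gamma^k_ij = (1/2) g^{kl} (d_i g_jl + d_j g_il - d_l g_ij), with g^inv = (1/(EG-F^2)) [[G, -F], [-F, E]]
first partials: E_u = (128/9)*u*v^2 - 120*u^2*v + 225*u^3, E_v = (128/9)*u^2*v - 40*u^3, F_u = -(32/9)*v + 20*u + (32/3)*u^2*v - 40*u^3, F_v = -(32/9)*u + (32/9)*u^3, G_u = -(64/9)*u + (64/9)*u^3, G_v = 0
D = EG - F^2 = 25/9 - (32/9)*u^2 + (64/9)*u^2*v^2 - 40*u^3*v + (2089/36)*u^4
expanded: Gamma^u_uu = (G E_u - 2F F_u + F E_v)/(2D), Gamma^u_uv = (G E_v - F G_u)/(2D), Gamma^u_vv = (2G F_v - G G_u - F G_v)/(2D), Gamma^v_uu = (2E F_u - E E_v - F E_u)/(2D), Gamma^v_uv = (E G_u - F E_v)/(2D), Gamma^v_vv = (E G_v - 2F F_v + F G_u)/(2D); substitute and cancel common factors

Answer: Gamma_uuu = (4050*u^3 - 2160*u^2*v + 256*u*v^2)/(2089*u^4 - 1440*u^3*v + 256*u^2*v^2 - 128*u^2 + 100), Gamma_uuv = (-720*u^3 + 256*u^2*v)/(2089*u^4 - 1440*u^3*v + 256*u^2*v^2 - 128*u^2 + 100), Gamma_uvv = 0, Gamma_vuu = (-720*u^3 + 128*u^2*v + 720*u - 128*v)/(2089*u^4 - 1440*u^3*v + 256*u^2*v^2 - 128*u^2 + 100), Gamma_vuv = (128*u^3 - 128*u)/(2089*u^4 - 1440*u^3*v + 256*u^2*v^2 - 128*u^2 + 100), Gamma_vvv = 0


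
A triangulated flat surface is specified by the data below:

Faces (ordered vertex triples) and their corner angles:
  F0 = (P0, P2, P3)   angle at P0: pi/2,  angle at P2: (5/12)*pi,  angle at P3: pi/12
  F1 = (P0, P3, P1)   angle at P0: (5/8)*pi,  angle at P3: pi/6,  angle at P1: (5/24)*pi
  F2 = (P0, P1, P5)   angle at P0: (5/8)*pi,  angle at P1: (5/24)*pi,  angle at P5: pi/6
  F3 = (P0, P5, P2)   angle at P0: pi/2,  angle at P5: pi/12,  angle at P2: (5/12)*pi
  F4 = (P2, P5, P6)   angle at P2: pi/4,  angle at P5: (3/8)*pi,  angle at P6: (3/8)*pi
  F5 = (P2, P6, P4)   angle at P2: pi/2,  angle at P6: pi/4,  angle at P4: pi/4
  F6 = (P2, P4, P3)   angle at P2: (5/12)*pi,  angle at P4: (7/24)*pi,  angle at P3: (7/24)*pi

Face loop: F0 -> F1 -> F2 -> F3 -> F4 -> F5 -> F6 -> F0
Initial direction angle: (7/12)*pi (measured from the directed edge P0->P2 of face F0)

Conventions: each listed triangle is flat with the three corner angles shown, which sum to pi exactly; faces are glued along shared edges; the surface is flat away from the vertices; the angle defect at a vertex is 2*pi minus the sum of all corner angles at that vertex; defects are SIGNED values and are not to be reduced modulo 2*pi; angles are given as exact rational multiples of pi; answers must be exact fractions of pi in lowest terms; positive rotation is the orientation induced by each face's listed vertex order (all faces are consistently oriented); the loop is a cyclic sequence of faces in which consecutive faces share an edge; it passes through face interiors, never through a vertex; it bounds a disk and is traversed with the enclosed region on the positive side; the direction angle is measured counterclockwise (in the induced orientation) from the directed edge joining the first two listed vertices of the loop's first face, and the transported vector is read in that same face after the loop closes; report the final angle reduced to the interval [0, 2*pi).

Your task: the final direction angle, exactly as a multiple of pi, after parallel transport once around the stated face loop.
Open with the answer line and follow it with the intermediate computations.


Answer: final direction angle = pi/3

enclosed vertex P0: corner angles sum to (9/4)*pi, defect = 2*pi - (9/4)*pi = -pi/4
enclosed vertex P2: corner angles sum to 2*pi, defect = 2*pi - 2*pi = 0
adding the enclosed defects to the starting angle (mod 2*pi, induced orientation) gives the holonomy
final angle = (7/12)*pi - pi/4 = pi/3 (mod 2*pi)


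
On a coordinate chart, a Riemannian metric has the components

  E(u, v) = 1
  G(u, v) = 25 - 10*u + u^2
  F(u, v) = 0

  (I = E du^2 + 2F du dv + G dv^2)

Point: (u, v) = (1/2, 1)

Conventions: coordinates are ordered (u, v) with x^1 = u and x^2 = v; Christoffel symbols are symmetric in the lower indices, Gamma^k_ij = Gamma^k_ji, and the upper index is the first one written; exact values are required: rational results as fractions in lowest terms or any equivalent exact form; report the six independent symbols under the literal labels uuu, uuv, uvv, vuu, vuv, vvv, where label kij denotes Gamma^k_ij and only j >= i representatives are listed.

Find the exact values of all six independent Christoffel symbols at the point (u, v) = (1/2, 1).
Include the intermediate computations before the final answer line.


E = 1, F = 0, G = 81/4 at the point
E_u = 0, E_v = 0, F_u = 0, F_v = 0, G_u = -9, G_v = 0
EG - F^2 = 81/4;  g^inv = (4/81) * [[81/4, 0], [0, 1]]
first-kind symbols [ij,l] = (1/2)(d_i g_jl + d_j g_il - d_l g_ij): [uu,u] = E_u/2 = 0, [uu,v] = F_u - E_v/2 = 0, [uv,u] = E_v/2 = 0, [uv,v] = G_u/2 = -9/2, [vv,u] = F_v - G_u/2 = 9/2, [vv,v] = G_v/2 = 0
Gamma^u_ij = (G*[ij,u] - F*[ij,v])/(EG - F^2), Gamma^v_ij = (E*[ij,v] - F*[ij,u])/(EG - F^2)

Answer: Gamma_uuu = 0, Gamma_uuv = 0, Gamma_uvv = 9/2, Gamma_vuu = 0, Gamma_vuv = -2/9, Gamma_vvv = 0


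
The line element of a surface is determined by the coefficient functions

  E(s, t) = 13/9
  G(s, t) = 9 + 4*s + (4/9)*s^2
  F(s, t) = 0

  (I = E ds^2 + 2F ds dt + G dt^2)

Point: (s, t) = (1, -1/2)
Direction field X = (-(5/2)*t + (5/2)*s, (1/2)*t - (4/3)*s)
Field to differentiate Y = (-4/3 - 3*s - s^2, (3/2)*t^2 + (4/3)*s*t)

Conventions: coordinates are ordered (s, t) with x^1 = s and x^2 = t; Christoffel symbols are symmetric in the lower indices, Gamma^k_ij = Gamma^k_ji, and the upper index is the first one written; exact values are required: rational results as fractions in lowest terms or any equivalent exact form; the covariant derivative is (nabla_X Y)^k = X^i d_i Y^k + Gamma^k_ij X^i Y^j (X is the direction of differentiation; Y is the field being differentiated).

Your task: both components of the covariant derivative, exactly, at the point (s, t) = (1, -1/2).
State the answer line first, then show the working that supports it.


Answer: (nabla_X Y)^s = -36563/1872, (nabla_X Y)^t = -475/528

E = 13/9, F = 0, G = 121/9 at the point
E_s = 0, E_t = 0, F_s = 0, F_t = 0, G_s = 44/9, G_t = 0
EG - F^2 = 1573/81;  g^inv = (81/1573) * [[121/9, 0], [0, 13/9]]
first-kind symbols [ij,l] = (1/2)(d_i g_jl + d_j g_il - d_l g_ij): [ss,s] = E_s/2 = 0, [ss,t] = F_s - E_t/2 = 0, [st,s] = E_t/2 = 0, [st,t] = G_s/2 = 22/9, [tt,s] = F_t - G_s/2 = -22/9, [tt,t] = G_t/2 = 0
Gamma^s_ij = (G*[ij,s] - F*[ij,t])/(EG - F^2), Gamma^t_ij = (E*[ij,t] - F*[ij,s])/(EG - F^2)
Gamma_sss = 0, Gamma_sst = 0, Gamma_stt = -22/13, Gamma_tss = 0, Gamma_tst = 2/11, Gamma_ttt = 0
X = (15/4, -19/12), Y = (-16/3, -7/24) at the point


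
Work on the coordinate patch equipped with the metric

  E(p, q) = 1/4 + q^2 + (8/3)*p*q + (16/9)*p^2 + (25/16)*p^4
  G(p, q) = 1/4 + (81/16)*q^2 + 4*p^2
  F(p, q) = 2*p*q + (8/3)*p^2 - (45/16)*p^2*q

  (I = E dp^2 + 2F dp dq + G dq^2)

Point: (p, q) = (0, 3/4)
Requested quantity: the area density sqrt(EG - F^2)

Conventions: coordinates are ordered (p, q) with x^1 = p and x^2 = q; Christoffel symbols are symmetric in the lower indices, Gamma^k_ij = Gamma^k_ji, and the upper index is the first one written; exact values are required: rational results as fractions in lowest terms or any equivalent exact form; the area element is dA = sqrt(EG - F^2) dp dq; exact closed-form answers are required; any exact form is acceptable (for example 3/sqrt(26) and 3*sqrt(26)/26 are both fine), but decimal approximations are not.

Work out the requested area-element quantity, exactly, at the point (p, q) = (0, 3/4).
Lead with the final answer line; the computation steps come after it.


Answer: sqrt(EG - F^2) = 13*sqrt(61)/64

E = 13/16, F = 0, G = 793/256; EG - F^2 = 10309/4096


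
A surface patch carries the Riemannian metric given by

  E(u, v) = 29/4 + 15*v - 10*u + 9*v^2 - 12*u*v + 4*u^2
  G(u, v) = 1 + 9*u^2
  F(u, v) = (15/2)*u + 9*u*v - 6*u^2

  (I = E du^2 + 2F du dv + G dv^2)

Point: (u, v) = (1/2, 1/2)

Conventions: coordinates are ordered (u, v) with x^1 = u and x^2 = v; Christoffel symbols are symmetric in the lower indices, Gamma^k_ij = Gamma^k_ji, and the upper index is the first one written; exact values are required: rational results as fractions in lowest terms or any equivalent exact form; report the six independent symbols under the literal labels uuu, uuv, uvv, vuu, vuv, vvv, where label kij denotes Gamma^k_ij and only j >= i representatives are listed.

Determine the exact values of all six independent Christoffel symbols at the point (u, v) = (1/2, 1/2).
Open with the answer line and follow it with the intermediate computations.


Answer: Gamma_uuu = -24/49, Gamma_uuv = 36/49, Gamma_uvv = 0, Gamma_vuu = -12/49, Gamma_vuv = 18/49, Gamma_vvv = 0

E = 10, F = 9/2, G = 13/4 at the point
E_u = -12, E_v = 18, F_u = 6, F_v = 9/2, G_u = 9, G_v = 0
EG - F^2 = 49/4;  g^inv = (4/49) * [[13/4, -9/2], [-9/2, 10]]
first-kind symbols [ij,l] = (1/2)(d_i g_jl + d_j g_il - d_l g_ij): [uu,u] = E_u/2 = -6, [uu,v] = F_u - E_v/2 = -3, [uv,u] = E_v/2 = 9, [uv,v] = G_u/2 = 9/2, [vv,u] = F_v - G_u/2 = 0, [vv,v] = G_v/2 = 0
Gamma^u_ij = (G*[ij,u] - F*[ij,v])/(EG - F^2), Gamma^v_ij = (E*[ij,v] - F*[ij,u])/(EG - F^2)


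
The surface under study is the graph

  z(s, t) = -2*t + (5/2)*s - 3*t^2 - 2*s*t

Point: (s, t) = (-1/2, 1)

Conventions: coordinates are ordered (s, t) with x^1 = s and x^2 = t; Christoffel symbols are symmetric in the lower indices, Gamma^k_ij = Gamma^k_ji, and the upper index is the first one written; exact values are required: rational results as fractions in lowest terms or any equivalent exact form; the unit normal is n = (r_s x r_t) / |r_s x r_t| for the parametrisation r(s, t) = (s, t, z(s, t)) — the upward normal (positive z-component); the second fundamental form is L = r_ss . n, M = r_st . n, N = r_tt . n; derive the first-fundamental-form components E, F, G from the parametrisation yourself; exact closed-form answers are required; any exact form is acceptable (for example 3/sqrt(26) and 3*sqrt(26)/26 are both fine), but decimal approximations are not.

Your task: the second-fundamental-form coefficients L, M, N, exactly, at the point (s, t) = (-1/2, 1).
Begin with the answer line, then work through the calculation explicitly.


Answer: L = 0, M = -4*sqrt(201)/201, N = -4*sqrt(201)/67

z_s = 1/2, z_t = -7, z_ss = 0, z_st = -2, z_tt = -6
E = 5/4, F = -7/2, G = 50; answer radicand W^2 = 201/4
unnormalised second-form numerators: l = 0, m = -2, n = -6; L = l/sqrt(201/4), and similarly M = m/sqrt(W^2), N = n/sqrt(W^2)


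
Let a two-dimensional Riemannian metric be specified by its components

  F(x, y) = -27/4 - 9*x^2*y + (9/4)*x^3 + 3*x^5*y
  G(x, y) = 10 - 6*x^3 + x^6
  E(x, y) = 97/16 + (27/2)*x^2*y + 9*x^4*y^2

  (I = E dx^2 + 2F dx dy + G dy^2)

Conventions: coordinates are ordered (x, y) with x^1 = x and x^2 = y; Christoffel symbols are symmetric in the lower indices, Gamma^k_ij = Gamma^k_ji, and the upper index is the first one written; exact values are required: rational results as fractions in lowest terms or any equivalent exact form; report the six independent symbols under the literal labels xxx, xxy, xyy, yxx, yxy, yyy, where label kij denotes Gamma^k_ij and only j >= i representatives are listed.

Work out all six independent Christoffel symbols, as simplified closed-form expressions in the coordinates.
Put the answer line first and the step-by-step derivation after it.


Answer: Gamma_xxx = (288*x^3*y^2 + 216*x*y)/(16*x^6 + 144*x^4*y^2 - 96*x^3 + 216*x^2*y + 241), Gamma_xxy = (144*x^4*y + 108*x^2)/(16*x^6 + 144*x^4*y^2 - 96*x^3 + 216*x^2*y + 241), Gamma_xyy = 0, Gamma_yxx = (96*x^4*y - 288*x*y)/(16*x^6 + 144*x^4*y^2 - 96*x^3 + 216*x^2*y + 241), Gamma_yxy = (48*x^5 - 144*x^2)/(16*x^6 + 144*x^4*y^2 - 96*x^3 + 216*x^2*y + 241), Gamma_yyy = 0

E = 97/16 + (27/2)*x^2*y + 9*x^4*y^2; F = -27/4 - 9*x^2*y + (9/4)*x^3 + 3*x^5*y; G = 10 - 6*x^3 + x^6
Gamma^k_ij = (1/2) g^{kl} (d_i g_jl + d_j g_il - d_l g_ij), with g^inv = (1/(EG-F^2)) [[G, -F], [-F, E]]
first partials: E_x = 27*x*y + 36*x^3*y^2, E_y = (27/2)*x^2 + 18*x^4*y, F_x = -18*x*y + (27/4)*x^2 + 15*x^4*y, F_y = -9*x^2 + 3*x^5, G_x = -18*x^2 + 6*x^5, G_y = 0
D = EG - F^2 = 241/16 + (27/2)*x^2*y - 6*x^3 + 9*x^4*y^2 + x^6
expanded: Gamma^x_xx = (G E_x - 2F F_x + F E_y)/(2D), Gamma^x_xy = (G E_y - F G_x)/(2D), Gamma^x_yy = (2G F_y - G G_x - F G_y)/(2D), Gamma^y_xx = (2E F_x - E E_y - F E_x)/(2D), Gamma^y_xy = (E G_x - F E_y)/(2D), Gamma^y_yy = (E G_y - 2F F_y + F G_x)/(2D); substitute and cancel common factors


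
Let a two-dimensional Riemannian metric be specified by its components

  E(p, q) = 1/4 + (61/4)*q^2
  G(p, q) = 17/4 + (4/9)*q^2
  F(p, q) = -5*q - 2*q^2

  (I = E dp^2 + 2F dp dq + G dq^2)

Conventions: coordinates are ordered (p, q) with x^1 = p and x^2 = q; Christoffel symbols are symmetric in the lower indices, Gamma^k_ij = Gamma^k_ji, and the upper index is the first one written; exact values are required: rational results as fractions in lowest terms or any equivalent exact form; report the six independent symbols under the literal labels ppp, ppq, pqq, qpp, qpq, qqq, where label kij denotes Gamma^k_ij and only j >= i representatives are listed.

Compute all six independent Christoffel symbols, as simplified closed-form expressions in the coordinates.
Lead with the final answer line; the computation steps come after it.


Answer: Gamma_ppp = (-4392*q^3 - 10980*q^2)/(400*q^4 - 2880*q^3 + 5749*q^2 + 153), Gamma_ppq = (976*q^3 + 9333*q)/(400*q^4 - 2880*q^3 + 5749*q^2 + 153), Gamma_pqq = (-128*q^3 - 2448*q - 3060)/(400*q^4 - 2880*q^3 + 5749*q^2 + 153), Gamma_qpp = (-33489*q^3 - 549*q)/(400*q^4 - 2880*q^3 + 5749*q^2 + 153), Gamma_qpq = (4392*q^3 + 10980*q^2)/(400*q^4 - 2880*q^3 + 5749*q^2 + 153), Gamma_qqq = (-176*q^3 - 4320*q^2 - 3584*q)/(400*q^4 - 2880*q^3 + 5749*q^2 + 153)

E = 1/4 + (61/4)*q^2; F = -5*q - 2*q^2; G = 17/4 + (4/9)*q^2
Gamma^k_ij = (1/2) g^{kl} (d_i g_jl + d_j g_il - d_l g_ij), with g^inv = (1/(EG-F^2)) [[G, -F], [-F, E]]
first partials: E_p = 0, E_q = (61/2)*q, F_p = 0, F_q = -5 - 4*q, G_p = 0, G_q = (8/9)*q
D = EG - F^2 = 17/16 + (5749/144)*q^2 - 20*q^3 + (25/9)*q^4
expanded: Gamma^p_pp = (G E_p - 2F F_p + F E_q)/(2D), Gamma^p_pq = (G E_q - F G_p)/(2D), Gamma^p_qq = (2G F_q - G G_p - F G_q)/(2D), Gamma^q_pp = (2E F_p - E E_q - F E_p)/(2D), Gamma^q_pq = (E G_p - F E_q)/(2D), Gamma^q_qq = (E G_q - 2F F_q + F G_p)/(2D); substitute and cancel common factors


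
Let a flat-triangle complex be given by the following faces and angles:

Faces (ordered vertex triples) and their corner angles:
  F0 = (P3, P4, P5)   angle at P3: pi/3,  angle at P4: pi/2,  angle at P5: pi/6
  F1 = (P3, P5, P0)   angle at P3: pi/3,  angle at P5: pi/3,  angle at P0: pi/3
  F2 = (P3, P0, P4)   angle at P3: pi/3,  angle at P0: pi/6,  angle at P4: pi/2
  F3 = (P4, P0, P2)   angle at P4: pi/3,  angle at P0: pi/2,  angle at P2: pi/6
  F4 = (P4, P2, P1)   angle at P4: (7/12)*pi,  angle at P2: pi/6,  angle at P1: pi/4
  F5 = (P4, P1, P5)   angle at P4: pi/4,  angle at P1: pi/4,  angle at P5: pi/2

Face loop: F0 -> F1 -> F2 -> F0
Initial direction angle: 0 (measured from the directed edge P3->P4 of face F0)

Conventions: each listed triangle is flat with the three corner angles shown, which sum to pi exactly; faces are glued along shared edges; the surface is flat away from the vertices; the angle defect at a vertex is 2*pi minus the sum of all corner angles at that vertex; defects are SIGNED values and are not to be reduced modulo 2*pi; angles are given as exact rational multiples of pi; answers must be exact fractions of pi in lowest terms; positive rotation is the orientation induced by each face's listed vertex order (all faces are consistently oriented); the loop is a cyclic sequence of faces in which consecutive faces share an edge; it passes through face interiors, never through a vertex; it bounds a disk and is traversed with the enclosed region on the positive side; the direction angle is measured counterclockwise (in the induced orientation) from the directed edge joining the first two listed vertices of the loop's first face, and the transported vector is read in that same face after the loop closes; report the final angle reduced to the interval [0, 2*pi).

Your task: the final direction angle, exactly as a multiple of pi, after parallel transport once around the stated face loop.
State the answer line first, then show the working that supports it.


Answer: final direction angle = pi

enclosed vertex P3: corner angles sum to pi, defect = 2*pi - pi = pi
adding the enclosed defects to the starting angle (mod 2*pi, induced orientation) gives the holonomy
final angle = 0 + pi = pi (mod 2*pi)


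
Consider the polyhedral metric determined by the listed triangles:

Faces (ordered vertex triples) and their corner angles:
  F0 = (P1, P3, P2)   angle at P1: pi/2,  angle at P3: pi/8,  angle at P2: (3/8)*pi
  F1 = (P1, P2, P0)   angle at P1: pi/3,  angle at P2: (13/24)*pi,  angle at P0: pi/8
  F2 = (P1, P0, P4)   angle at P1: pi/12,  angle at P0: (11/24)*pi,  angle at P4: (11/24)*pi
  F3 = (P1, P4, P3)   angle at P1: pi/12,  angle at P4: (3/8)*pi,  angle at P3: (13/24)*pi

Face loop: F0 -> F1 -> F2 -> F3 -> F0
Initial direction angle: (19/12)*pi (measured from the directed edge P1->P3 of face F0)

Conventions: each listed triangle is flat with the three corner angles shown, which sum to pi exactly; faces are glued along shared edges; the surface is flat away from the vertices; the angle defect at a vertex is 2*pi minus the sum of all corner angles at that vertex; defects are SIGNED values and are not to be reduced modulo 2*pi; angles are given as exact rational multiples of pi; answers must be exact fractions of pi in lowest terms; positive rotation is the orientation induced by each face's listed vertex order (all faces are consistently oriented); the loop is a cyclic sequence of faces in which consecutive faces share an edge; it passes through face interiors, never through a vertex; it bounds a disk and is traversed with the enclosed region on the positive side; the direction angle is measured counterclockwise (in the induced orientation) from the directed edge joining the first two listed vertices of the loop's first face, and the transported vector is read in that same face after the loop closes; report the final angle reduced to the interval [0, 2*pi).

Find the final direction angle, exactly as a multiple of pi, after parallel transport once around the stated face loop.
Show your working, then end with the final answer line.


enclosed vertex P1: corner angles sum to pi, defect = 2*pi - pi = pi
final direction = starting direction + enclosed defect total, reduced mod 2*pi (induced orientation)
final angle = (19/12)*pi + pi = (7/12)*pi (mod 2*pi)

Answer: final direction angle = (7/12)*pi


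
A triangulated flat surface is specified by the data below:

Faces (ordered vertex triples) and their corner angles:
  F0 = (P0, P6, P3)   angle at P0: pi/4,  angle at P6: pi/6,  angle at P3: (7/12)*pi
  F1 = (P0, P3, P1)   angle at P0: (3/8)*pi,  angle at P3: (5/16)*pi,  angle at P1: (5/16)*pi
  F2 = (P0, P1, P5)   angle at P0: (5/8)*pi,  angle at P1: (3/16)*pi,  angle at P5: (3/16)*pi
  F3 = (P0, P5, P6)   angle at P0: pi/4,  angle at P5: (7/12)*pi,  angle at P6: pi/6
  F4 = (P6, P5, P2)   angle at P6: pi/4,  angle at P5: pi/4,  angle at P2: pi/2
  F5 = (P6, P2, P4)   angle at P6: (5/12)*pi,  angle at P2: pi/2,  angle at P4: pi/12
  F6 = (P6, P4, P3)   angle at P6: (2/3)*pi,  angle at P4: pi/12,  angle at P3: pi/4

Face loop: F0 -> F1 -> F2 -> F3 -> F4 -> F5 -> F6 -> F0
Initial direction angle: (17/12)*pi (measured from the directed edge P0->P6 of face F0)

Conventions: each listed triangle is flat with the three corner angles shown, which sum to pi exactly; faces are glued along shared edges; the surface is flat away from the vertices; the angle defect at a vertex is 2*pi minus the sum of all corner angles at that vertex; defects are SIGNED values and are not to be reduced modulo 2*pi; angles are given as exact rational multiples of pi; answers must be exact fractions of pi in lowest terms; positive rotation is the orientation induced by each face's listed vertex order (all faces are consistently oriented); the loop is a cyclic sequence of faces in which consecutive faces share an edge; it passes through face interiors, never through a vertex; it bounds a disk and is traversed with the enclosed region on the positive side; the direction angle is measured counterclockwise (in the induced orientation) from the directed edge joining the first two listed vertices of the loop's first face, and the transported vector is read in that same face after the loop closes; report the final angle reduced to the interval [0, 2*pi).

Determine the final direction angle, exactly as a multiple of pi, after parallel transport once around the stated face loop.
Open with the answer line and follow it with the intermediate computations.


Answer: final direction angle = pi/4

enclosed vertex P0: corner angles sum to (3/2)*pi, defect = 2*pi - (3/2)*pi = pi/2
enclosed vertex P6: corner angles sum to (5/3)*pi, defect = 2*pi - (5/3)*pi = pi/3
by Gauss-Bonnet the loop rotates the vector by the enclosed defect sum (positive orientation, mod 2*pi)
final angle = (17/12)*pi + (5/6)*pi = pi/4 (mod 2*pi)


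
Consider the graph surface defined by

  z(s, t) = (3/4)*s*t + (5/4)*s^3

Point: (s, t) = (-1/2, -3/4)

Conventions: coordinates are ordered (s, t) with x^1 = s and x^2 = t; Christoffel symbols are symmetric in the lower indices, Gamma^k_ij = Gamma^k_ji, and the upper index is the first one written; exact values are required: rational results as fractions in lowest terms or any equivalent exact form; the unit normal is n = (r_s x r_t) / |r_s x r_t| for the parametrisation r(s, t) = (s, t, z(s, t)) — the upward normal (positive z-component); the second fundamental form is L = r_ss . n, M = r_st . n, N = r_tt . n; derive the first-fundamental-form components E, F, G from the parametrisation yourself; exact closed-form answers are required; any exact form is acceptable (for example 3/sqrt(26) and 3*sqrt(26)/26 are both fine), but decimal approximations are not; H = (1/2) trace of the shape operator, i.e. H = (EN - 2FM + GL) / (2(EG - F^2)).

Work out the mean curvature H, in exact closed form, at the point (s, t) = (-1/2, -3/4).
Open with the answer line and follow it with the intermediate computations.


Answer: H = -1041*sqrt(82)/6724

z_s = 3/8, z_t = -3/8, z_ss = -15/4, z_st = 3/4, z_tt = 0
E = 73/64, F = -9/64, G = 73/64; answer radicand W^2 = 41/32
unnormalised second-form numerators: l = -15/4, m = 3/4, n = 0; L = l/sqrt(41/32), and similarly M = m/sqrt(W^2), N = n/sqrt(W^2)
H = (E*n - 2*F*m + G*l) / (2*(EG - F^2)*sqrt(W^2)); E*n - 2*F*m + G*l = -1041/256, EG - F^2 = 41/32, so H = (-1041/656)/sqrt(41/32)


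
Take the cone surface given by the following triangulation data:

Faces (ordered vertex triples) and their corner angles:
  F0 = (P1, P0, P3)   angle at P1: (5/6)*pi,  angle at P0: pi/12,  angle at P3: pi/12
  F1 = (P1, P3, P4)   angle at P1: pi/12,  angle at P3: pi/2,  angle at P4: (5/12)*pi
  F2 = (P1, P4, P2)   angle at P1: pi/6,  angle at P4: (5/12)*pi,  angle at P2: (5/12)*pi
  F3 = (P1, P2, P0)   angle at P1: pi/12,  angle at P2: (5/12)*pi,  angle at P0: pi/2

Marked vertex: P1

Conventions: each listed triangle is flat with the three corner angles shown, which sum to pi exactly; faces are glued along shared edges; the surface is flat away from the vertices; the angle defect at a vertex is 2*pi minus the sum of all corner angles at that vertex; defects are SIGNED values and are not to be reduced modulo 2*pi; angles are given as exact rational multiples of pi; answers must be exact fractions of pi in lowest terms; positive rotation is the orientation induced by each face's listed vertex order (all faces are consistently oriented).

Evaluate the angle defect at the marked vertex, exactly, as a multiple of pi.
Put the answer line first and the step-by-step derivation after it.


Answer: defect(P1) = (5/6)*pi

Sum of corner angles at P1: (7/6)*pi
defect = 2*pi - (7/6)*pi


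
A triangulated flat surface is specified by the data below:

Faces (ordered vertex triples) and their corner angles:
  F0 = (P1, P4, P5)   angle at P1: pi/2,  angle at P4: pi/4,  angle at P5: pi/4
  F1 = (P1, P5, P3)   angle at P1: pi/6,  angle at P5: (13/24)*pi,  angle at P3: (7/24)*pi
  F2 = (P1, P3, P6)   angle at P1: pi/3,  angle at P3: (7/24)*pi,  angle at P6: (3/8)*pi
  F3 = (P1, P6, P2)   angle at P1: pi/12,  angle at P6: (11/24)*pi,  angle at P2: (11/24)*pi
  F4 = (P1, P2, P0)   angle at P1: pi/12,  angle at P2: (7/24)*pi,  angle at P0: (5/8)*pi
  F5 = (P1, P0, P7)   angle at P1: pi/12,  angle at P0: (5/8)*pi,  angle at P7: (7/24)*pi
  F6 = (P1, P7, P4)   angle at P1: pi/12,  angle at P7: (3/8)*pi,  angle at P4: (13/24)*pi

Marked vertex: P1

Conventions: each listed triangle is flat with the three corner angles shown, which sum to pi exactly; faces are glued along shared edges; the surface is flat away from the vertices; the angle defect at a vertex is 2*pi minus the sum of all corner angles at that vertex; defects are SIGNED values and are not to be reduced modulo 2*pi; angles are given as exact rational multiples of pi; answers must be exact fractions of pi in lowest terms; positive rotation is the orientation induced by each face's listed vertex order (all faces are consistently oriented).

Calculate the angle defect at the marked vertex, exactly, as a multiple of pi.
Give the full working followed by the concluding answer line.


Sum of corner angles at P1: (4/3)*pi
defect = 2*pi - (4/3)*pi

Answer: defect(P1) = (2/3)*pi
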